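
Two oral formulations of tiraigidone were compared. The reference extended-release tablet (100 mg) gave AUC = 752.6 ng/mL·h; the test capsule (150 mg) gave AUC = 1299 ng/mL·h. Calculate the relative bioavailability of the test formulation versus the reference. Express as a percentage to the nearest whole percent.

F_rel = (AUC_test/D_test) / (AUC_ref/D_ref)
      = (1299/150) / (752.6/100)
      = 8.66 / 7.526 = 1.1507 = 115.07%

F_rel = 115%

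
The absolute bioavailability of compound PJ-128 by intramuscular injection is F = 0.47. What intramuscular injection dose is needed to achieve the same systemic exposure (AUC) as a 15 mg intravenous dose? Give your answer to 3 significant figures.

D_intramuscular = 31.9 mg

For equal systemic exposure: F × D_ev = D_iv
D_ev = D_iv / F = 15 / 0.47 = 31.9149 mg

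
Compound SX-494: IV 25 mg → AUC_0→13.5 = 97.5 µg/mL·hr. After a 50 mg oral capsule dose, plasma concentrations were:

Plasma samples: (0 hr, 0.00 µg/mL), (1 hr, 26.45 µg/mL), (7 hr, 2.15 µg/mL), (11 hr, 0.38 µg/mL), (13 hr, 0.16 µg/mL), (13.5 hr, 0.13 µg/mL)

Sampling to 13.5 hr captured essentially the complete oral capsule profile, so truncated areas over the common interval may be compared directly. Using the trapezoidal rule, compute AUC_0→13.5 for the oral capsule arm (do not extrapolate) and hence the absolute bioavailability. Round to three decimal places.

Trapezoidal AUC_0→13.5 (oral capsule):
  [0→1]: (0.00+26.45)/2 × 1 = 13.225
  [1→7]: (26.45+2.15)/2 × 6 = 85.8
  [7→11]: (2.15+0.38)/2 × 4 = 5.06
  [11→13]: (0.38+0.16)/2 × 2 = 0.54
  [13→13.5]: (0.16+0.13)/2 × 0.5 = 0.0725
  Sum = 104.6975 µg/mL·hr
F = (AUC_ev/D_ev)/(AUC_iv/D_iv) = (104.6975/50)/(97.5/25) = 2.09395/3.9 = 0.5369

F = 0.537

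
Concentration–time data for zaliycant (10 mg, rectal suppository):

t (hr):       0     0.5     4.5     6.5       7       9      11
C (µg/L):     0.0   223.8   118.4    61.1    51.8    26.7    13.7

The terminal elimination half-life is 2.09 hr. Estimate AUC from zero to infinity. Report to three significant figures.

Trapezoidal AUC_0→11:
  [0→0.5]: (0.0+223.8)/2 × 0.5 = 55.95
  [0.5→4.5]: (223.8+118.4)/2 × 4 = 684.4
  [4.5→6.5]: (118.4+61.1)/2 × 2 = 179.5
  [6.5→7]: (61.1+51.8)/2 × 0.5 = 28.225
  [7→9]: (51.8+26.7)/2 × 2 = 78.5
  [9→11]: (26.7+13.7)/2 × 2 = 40.4
  Sum = 1066.975 µg/L·hr
k_e = ln2 / t½ = 0.693147 / 2.09 = 0.3316 hr^-1
Extrapolated tail: C_last / k_e = 13.7 / 0.3316 = 41.315
AUC_0→∞ = 1066.975 + 41.315 = 1108.29 µg/L·hr

AUC = 1110 µg/L·hr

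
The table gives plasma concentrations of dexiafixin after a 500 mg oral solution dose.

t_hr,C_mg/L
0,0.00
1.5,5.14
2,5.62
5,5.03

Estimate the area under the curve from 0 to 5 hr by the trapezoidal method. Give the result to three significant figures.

AUC = 22.5 mg/L·hr

Trapezoidal AUC_0→5:
  [0→1.5]: (0.00+5.14)/2 × 1.5 = 3.855
  [1.5→2]: (5.14+5.62)/2 × 0.5 = 2.69
  [2→5]: (5.62+5.03)/2 × 3 = 15.975
  Sum = 22.52 mg/L·hr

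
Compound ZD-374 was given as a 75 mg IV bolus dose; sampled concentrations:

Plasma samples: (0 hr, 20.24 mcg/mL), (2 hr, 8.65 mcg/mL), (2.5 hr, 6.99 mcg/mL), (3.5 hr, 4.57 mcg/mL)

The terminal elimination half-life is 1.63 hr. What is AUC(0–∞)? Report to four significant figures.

AUC = 49.33 mcg/mL·hr

Trapezoidal AUC_0→3.5:
  [0→2]: (20.24+8.65)/2 × 2 = 28.89
  [2→2.5]: (8.65+6.99)/2 × 0.5 = 3.91
  [2.5→3.5]: (6.99+4.57)/2 × 1 = 5.78
  Sum = 38.58 mcg/mL·hr
k_e = ln2 / t½ = 0.693147 / 1.63 = 0.4252 hr^-1
Extrapolated tail: C_last / k_e = 4.57 / 0.4252 = 10.748
AUC_0→∞ = 38.58 + 10.748 = 49.328 mcg/mL·hr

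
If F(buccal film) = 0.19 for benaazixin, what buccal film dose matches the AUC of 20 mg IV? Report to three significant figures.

D_buccal = 105 mg

For equal systemic exposure: F × D_ev = D_iv
D_ev = D_iv / F = 20 / 0.19 = 105.263 mg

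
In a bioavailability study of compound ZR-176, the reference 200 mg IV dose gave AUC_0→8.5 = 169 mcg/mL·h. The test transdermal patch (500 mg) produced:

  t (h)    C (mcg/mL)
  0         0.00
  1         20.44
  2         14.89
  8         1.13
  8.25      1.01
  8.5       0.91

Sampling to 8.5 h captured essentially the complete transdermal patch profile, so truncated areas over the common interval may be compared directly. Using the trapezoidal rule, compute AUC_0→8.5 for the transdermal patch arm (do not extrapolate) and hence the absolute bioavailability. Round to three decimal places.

Trapezoidal AUC_0→8.5 (transdermal patch):
  [0→1]: (0.00+20.44)/2 × 1 = 10.22
  [1→2]: (20.44+14.89)/2 × 1 = 17.665
  [2→8]: (14.89+1.13)/2 × 6 = 48.06
  [8→8.25]: (1.13+1.01)/2 × 0.25 = 0.2675
  [8.25→8.5]: (1.01+0.91)/2 × 0.25 = 0.24
  Sum = 76.4525 mcg/mL·h
F = (AUC_ev/D_ev)/(AUC_iv/D_iv) = (76.4525/500)/(169/200) = 0.152905/0.845 = 0.1810

F = 0.181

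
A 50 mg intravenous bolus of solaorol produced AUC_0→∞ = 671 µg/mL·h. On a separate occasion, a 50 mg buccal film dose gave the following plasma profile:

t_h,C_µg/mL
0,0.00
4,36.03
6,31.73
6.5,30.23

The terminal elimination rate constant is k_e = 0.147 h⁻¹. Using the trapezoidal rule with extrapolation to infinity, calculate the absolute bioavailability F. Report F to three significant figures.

F = 0.538

Trapezoidal AUC_0→6.5 (buccal film):
  [0→4]: (0.00+36.03)/2 × 4 = 72.06
  [4→6]: (36.03+31.73)/2 × 2 = 67.76
  [6→6.5]: (31.73+30.23)/2 × 0.5 = 15.49
  Sum = 155.31 µg/mL·h
Tail: C_last/k_e = 30.23/0.147 = 205.646
AUC_0→∞ (buccal film) = 155.31 + 205.646 = 360.956 µg/mL·h
F = (AUC_ev/D_ev)/(AUC_iv/D_iv) = (360.956/50)/(671/50) = 7.21912/13.42 = 0.5379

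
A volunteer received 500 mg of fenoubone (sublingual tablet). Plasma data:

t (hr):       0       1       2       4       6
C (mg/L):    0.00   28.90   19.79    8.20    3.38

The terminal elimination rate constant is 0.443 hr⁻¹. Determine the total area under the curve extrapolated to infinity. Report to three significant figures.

AUC = 86.0 mg/L·hr

Trapezoidal AUC_0→6:
  [0→1]: (0.00+28.90)/2 × 1 = 14.45
  [1→2]: (28.90+19.79)/2 × 1 = 24.345
  [2→4]: (19.79+8.20)/2 × 2 = 27.99
  [4→6]: (8.20+3.38)/2 × 2 = 11.58
  Sum = 78.365 mg/L·hr
Extrapolated tail: C_last / k_e = 3.38 / 0.443 = 7.630
AUC_0→∞ = 78.365 + 7.630 = 85.995 mg/L·hr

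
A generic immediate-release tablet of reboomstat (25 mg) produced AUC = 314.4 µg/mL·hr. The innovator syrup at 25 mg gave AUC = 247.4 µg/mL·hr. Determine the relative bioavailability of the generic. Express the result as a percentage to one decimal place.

F_rel = (AUC_test/D_test) / (AUC_ref/D_ref)
      = (314.4/25) / (247.4/25)
      = 12.576 / 9.896 = 1.2708 = 127.08%

F_rel = 127.1%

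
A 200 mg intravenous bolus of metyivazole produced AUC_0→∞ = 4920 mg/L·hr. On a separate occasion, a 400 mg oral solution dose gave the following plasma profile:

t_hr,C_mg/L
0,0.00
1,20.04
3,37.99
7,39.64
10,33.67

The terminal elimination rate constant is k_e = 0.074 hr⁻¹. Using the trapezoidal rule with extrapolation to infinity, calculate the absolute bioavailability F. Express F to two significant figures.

Trapezoidal AUC_0→10 (oral solution):
  [0→1]: (0.00+20.04)/2 × 1 = 10.02
  [1→3]: (20.04+37.99)/2 × 2 = 58.03
  [3→7]: (37.99+39.64)/2 × 4 = 155.26
  [7→10]: (39.64+33.67)/2 × 3 = 109.965
  Sum = 333.275 mg/L·hr
Tail: C_last/k_e = 33.67/0.074 = 455.000
AUC_0→∞ (oral solution) = 333.275 + 455.000 = 788.275 mg/L·hr
F = (AUC_ev/D_ev)/(AUC_iv/D_iv) = (788.275/400)/(4920/200) = 1.9706875/24.6 = 0.0801

F = 0.080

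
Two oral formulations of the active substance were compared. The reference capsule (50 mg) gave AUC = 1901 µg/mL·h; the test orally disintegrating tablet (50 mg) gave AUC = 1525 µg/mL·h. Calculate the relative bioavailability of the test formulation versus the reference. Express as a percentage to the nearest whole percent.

F_rel = (AUC_test/D_test) / (AUC_ref/D_ref)
      = (1525/50) / (1901/50)
      = 30.5 / 38.02 = 0.8022 = 80.22%

F_rel = 80%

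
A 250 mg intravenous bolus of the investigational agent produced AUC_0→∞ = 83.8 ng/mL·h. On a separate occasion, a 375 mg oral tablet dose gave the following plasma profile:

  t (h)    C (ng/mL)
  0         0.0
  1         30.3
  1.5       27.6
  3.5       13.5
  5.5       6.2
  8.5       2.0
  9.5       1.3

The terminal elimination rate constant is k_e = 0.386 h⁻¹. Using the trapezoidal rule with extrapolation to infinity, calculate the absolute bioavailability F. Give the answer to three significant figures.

F = 0.857

Trapezoidal AUC_0→9.5 (oral tablet):
  [0→1]: (0.0+30.3)/2 × 1 = 15.15
  [1→1.5]: (30.3+27.6)/2 × 0.5 = 14.475
  [1.5→3.5]: (27.6+13.5)/2 × 2 = 41.1
  [3.5→5.5]: (13.5+6.2)/2 × 2 = 19.7
  [5.5→8.5]: (6.2+2.0)/2 × 3 = 12.3
  [8.5→9.5]: (2.0+1.3)/2 × 1 = 1.65
  Sum = 104.375 ng/mL·h
Tail: C_last/k_e = 1.3/0.386 = 3.368
AUC_0→∞ (oral tablet) = 104.375 + 3.368 = 107.743 ng/mL·h
F = (AUC_ev/D_ev)/(AUC_iv/D_iv) = (107.743/375)/(83.8/250) = 0.287315/0.3352 = 0.8571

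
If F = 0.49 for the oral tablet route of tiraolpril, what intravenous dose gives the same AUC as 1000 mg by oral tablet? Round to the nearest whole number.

Systemic exposure from an extravascular dose = F × D_ev, so the equivalent IV dose is F × D_ev.
D_iv = F × D_ev = 0.49 × 1000 = 490 mg

D_iv = 490 mg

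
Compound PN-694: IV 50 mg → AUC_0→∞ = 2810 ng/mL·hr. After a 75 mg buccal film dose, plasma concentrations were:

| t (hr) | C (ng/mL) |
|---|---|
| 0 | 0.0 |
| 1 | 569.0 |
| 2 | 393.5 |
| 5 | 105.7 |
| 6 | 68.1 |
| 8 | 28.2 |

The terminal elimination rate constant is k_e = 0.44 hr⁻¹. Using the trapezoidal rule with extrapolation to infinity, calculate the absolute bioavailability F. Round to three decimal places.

Trapezoidal AUC_0→8 (buccal film):
  [0→1]: (0.0+569.0)/2 × 1 = 284.5
  [1→2]: (569.0+393.5)/2 × 1 = 481.25
  [2→5]: (393.5+105.7)/2 × 3 = 748.8
  [5→6]: (105.7+68.1)/2 × 1 = 86.9
  [6→8]: (68.1+28.2)/2 × 2 = 96.3
  Sum = 1697.75 ng/mL·hr
Tail: C_last/k_e = 28.2/0.44 = 64.091
AUC_0→∞ (buccal film) = 1697.75 + 64.091 = 1761.841 ng/mL·hr
F = (AUC_ev/D_ev)/(AUC_iv/D_iv) = (1761.841/75)/(2810/50) = 23.4912/56.2 = 0.4180

F = 0.418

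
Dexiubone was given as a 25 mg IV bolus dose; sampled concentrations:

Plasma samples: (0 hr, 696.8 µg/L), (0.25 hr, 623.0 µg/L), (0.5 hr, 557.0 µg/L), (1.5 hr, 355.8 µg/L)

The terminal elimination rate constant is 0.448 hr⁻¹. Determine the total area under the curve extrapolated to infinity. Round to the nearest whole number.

AUC = 1563 µg/L·hr

Trapezoidal AUC_0→1.5:
  [0→0.25]: (696.8+623.0)/2 × 0.25 = 164.975
  [0.25→0.5]: (623.0+557.0)/2 × 0.25 = 147.5
  [0.5→1.5]: (557.0+355.8)/2 × 1 = 456.4
  Sum = 768.875 µg/L·hr
Extrapolated tail: C_last / k_e = 355.8 / 0.448 = 794.196
AUC_0→∞ = 768.875 + 794.196 = 1563.071 µg/L·hr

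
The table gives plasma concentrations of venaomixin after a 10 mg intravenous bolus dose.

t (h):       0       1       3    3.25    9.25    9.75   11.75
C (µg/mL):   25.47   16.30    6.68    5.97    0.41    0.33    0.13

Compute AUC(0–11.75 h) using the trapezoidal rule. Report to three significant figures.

Trapezoidal AUC_0→11.75:
  [0→1]: (25.47+16.30)/2 × 1 = 20.885
  [1→3]: (16.30+6.68)/2 × 2 = 22.98
  [3→3.25]: (6.68+5.97)/2 × 0.25 = 1.58125
  [3.25→9.25]: (5.97+0.41)/2 × 6 = 19.14
  [9.25→9.75]: (0.41+0.33)/2 × 0.5 = 0.185
  [9.75→11.75]: (0.33+0.13)/2 × 2 = 0.46
  Sum = 65.23125 µg/mL·h

AUC = 65.2 µg/mL·h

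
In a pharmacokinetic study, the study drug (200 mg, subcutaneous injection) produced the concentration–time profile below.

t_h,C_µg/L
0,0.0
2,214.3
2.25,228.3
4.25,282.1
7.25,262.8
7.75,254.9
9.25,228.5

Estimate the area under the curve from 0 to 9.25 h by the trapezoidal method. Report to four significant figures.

AUC = 2089 µg/L·h

Trapezoidal AUC_0→9.25:
  [0→2]: (0.0+214.3)/2 × 2 = 214.3
  [2→2.25]: (214.3+228.3)/2 × 0.25 = 55.325
  [2.25→4.25]: (228.3+282.1)/2 × 2 = 510.4
  [4.25→7.25]: (282.1+262.8)/2 × 3 = 817.35
  [7.25→7.75]: (262.8+254.9)/2 × 0.5 = 129.425
  [7.75→9.25]: (254.9+228.5)/2 × 1.5 = 362.55
  Sum = 2089.35 µg/L·h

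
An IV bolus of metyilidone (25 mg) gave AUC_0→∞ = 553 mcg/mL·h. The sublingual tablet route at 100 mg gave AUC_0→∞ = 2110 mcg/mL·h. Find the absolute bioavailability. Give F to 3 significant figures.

F = (AUC_ev / D_ev) / (AUC_iv / D_iv)
  = (2110/100) / (553/25)
  = 21.1 / 22.12 = 0.9539

F = 0.954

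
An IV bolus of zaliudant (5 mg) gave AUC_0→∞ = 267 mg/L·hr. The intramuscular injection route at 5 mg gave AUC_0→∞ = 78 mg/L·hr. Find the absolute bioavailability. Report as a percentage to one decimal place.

F = (AUC_ev / D_ev) / (AUC_iv / D_iv)
  = (78/5) / (267/5)
  = 15.6 / 53.4 = 0.2921
  = 29.21%

F = 29.2%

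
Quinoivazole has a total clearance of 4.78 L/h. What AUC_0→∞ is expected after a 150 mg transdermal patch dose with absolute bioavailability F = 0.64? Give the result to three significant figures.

AUC_0→∞ = F × Dose / CL
        = 0.64 × 150 / 4.78 = 20.0837 mg/L·h

AUC = 20.1 mg/L·h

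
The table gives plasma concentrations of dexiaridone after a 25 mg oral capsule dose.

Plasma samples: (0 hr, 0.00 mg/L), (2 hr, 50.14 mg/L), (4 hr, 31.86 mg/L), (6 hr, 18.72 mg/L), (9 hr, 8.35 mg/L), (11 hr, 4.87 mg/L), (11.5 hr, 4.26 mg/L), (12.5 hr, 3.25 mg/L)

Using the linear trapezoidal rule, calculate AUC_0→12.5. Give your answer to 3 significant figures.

Trapezoidal AUC_0→12.5:
  [0→2]: (0.00+50.14)/2 × 2 = 50.14
  [2→4]: (50.14+31.86)/2 × 2 = 82.0
  [4→6]: (31.86+18.72)/2 × 2 = 50.58
  [6→9]: (18.72+8.35)/2 × 3 = 40.605
  [9→11]: (8.35+4.87)/2 × 2 = 13.22
  [11→11.5]: (4.87+4.26)/2 × 0.5 = 2.2825
  [11.5→12.5]: (4.26+3.25)/2 × 1 = 3.755
  Sum = 242.5825 mg/L·hr

AUC = 243 mg/L·hr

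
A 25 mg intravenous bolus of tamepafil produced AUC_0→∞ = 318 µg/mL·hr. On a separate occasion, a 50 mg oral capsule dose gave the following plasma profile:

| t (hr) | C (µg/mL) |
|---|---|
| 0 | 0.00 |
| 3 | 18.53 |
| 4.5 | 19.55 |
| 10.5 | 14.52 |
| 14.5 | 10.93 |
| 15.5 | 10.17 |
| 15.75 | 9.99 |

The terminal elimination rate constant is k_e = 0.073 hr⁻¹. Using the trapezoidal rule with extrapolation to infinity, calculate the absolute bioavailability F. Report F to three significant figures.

Trapezoidal AUC_0→15.75 (oral capsule):
  [0→3]: (0.00+18.53)/2 × 3 = 27.795
  [3→4.5]: (18.53+19.55)/2 × 1.5 = 28.56
  [4.5→10.5]: (19.55+14.52)/2 × 6 = 102.21
  [10.5→14.5]: (14.52+10.93)/2 × 4 = 50.9
  [14.5→15.5]: (10.93+10.17)/2 × 1 = 10.55
  [15.5→15.75]: (10.17+9.99)/2 × 0.25 = 2.52
  Sum = 222.535 µg/mL·hr
Tail: C_last/k_e = 9.99/0.073 = 136.849
AUC_0→∞ (oral capsule) = 222.535 + 136.849 = 359.384 µg/mL·hr
F = (AUC_ev/D_ev)/(AUC_iv/D_iv) = (359.384/50)/(318/25) = 7.18768/12.72 = 0.5651

F = 0.565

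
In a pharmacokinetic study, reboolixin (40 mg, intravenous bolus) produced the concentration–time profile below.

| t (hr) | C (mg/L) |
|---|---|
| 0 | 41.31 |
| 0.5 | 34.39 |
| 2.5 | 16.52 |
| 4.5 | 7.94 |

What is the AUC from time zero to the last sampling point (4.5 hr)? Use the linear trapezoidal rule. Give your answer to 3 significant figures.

AUC = 94.3 mg/L·hr

Trapezoidal AUC_0→4.5:
  [0→0.5]: (41.31+34.39)/2 × 0.5 = 18.925
  [0.5→2.5]: (34.39+16.52)/2 × 2 = 50.91
  [2.5→4.5]: (16.52+7.94)/2 × 2 = 24.46
  Sum = 94.295 mg/L·hr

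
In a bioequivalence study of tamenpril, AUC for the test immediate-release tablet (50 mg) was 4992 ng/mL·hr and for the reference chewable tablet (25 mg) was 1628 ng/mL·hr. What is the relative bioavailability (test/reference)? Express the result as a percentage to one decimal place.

F_rel = (AUC_test/D_test) / (AUC_ref/D_ref)
      = (4992/50) / (1628/25)
      = 99.84 / 65.12 = 1.5332 = 153.32%

F_rel = 153.3%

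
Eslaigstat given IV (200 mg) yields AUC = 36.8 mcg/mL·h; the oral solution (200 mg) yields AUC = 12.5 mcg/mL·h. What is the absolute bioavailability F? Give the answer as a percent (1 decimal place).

F = 34.0%

F = (AUC_ev / D_ev) / (AUC_iv / D_iv)
  = (12.5/200) / (36.8/200)
  = 0.0625 / 0.184 = 0.3397
  = 33.97%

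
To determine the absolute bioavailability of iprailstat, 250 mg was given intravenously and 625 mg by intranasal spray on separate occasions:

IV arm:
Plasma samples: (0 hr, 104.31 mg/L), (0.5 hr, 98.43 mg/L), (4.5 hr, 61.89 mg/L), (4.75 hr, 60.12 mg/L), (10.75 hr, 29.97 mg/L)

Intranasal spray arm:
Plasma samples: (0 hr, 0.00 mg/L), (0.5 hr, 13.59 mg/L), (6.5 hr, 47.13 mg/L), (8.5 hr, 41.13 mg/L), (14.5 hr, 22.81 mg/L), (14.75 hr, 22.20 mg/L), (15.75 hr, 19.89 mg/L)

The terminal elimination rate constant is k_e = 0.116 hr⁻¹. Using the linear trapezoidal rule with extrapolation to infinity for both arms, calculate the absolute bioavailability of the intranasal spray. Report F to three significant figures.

F = 0.290

Trapezoidal AUC_0→10.75 (IV):
  [0→0.5]: (104.31+98.43)/2 × 0.5 = 50.685
  [0.5→4.5]: (98.43+61.89)/2 × 4 = 320.64
  [4.5→4.75]: (61.89+60.12)/2 × 0.25 = 15.25125
  [4.75→10.75]: (60.12+29.97)/2 × 6 = 270.27
  Sum = 656.84625 mg/L·hr
IV tail: 29.97/0.116 = 258.362; AUC_iv,0→∞ = 656.84625 + 258.362 = 915.20825 mg/L·hr
Trapezoidal AUC_0→15.75 (intranasal spray):
  [0→0.5]: (0.00+13.59)/2 × 0.5 = 3.3975
  [0.5→6.5]: (13.59+47.13)/2 × 6 = 182.16
  [6.5→8.5]: (47.13+41.13)/2 × 2 = 88.26
  [8.5→14.5]: (41.13+22.81)/2 × 6 = 191.82
  [14.5→14.75]: (22.81+22.20)/2 × 0.25 = 5.62625
  [14.75→15.75]: (22.20+19.89)/2 × 1 = 21.045
  Sum = 492.30875 mg/L·hr
intranasal spray tail: 19.89/0.116 = 171.466; AUC_ev,0→∞ = 492.30875 + 171.466 = 663.77475 mg/L·hr
F = (AUC_ev/D_ev)/(AUC_iv/D_iv) = (663.77475/625)/(915.20825/250) = 1.0620396/3.660833 = 0.2901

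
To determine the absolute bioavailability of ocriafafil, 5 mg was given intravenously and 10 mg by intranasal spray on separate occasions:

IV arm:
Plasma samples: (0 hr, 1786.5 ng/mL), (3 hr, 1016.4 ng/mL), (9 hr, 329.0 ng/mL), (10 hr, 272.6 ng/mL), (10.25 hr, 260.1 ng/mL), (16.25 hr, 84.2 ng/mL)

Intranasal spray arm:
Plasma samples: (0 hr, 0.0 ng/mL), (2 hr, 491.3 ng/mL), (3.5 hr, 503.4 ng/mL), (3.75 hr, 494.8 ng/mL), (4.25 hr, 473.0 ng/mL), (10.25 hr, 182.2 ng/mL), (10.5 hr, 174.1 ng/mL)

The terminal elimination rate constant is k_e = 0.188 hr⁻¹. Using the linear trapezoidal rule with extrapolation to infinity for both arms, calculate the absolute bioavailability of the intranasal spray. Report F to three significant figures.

F = 0.225

Trapezoidal AUC_0→16.25 (IV):
  [0→3]: (1786.5+1016.4)/2 × 3 = 4204.35
  [3→9]: (1016.4+329.0)/2 × 6 = 4036.2
  [9→10]: (329.0+272.6)/2 × 1 = 300.8
  [10→10.25]: (272.6+260.1)/2 × 0.25 = 66.5875
  [10.25→16.25]: (260.1+84.2)/2 × 6 = 1032.9
  Sum = 9640.8375 ng/mL·hr
IV tail: 84.2/0.188 = 447.872; AUC_iv,0→∞ = 9640.8375 + 447.872 = 10088.7095 ng/mL·hr
Trapezoidal AUC_0→10.5 (intranasal spray):
  [0→2]: (0.0+491.3)/2 × 2 = 491.3
  [2→3.5]: (491.3+503.4)/2 × 1.5 = 746.025
  [3.5→3.75]: (503.4+494.8)/2 × 0.25 = 124.775
  [3.75→4.25]: (494.8+473.0)/2 × 0.5 = 241.95
  [4.25→10.25]: (473.0+182.2)/2 × 6 = 1965.6
  [10.25→10.5]: (182.2+174.1)/2 × 0.25 = 44.5375
  Sum = 3614.1875 ng/mL·hr
intranasal spray tail: 174.1/0.188 = 926.064; AUC_ev,0→∞ = 3614.1875 + 926.064 = 4540.2515 ng/mL·hr
F = (AUC_ev/D_ev)/(AUC_iv/D_iv) = (4540.2515/10)/(10088.7095/5) = 454.02515/2017.7419 = 0.2250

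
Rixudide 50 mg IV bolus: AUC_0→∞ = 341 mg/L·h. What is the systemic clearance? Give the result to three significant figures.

CL = 0.147 L/h

CL = Dose_iv / AUC_0→∞
   = 50 / 341 = 0.146628 L/h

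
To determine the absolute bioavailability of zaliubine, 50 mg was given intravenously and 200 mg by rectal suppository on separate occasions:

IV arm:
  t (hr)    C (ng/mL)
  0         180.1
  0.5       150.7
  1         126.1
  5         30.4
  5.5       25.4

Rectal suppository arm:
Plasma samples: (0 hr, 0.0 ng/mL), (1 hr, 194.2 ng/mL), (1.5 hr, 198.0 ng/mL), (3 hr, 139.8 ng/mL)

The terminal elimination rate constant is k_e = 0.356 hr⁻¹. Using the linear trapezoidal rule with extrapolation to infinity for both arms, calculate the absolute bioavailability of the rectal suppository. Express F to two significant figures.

F = 0.38

Trapezoidal AUC_0→5.5 (IV):
  [0→0.5]: (180.1+150.7)/2 × 0.5 = 82.7
  [0.5→1]: (150.7+126.1)/2 × 0.5 = 69.2
  [1→5]: (126.1+30.4)/2 × 4 = 313.0
  [5→5.5]: (30.4+25.4)/2 × 0.5 = 13.95
  Sum = 478.85 ng/mL·hr
IV tail: 25.4/0.356 = 71.348; AUC_iv,0→∞ = 478.85 + 71.348 = 550.198 ng/mL·hr
Trapezoidal AUC_0→3 (rectal suppository):
  [0→1]: (0.0+194.2)/2 × 1 = 97.1
  [1→1.5]: (194.2+198.0)/2 × 0.5 = 98.05
  [1.5→3]: (198.0+139.8)/2 × 1.5 = 253.35
  Sum = 448.5 ng/mL·hr
rectal suppository tail: 139.8/0.356 = 392.697; AUC_ev,0→∞ = 448.5 + 392.697 = 841.197 ng/mL·hr
F = (AUC_ev/D_ev)/(AUC_iv/D_iv) = (841.197/200)/(550.198/50) = 4.205985/11.00396 = 0.3822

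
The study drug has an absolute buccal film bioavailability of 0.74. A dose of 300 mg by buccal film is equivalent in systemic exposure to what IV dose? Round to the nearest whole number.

D_iv = 222 mg

Systemic exposure from an extravascular dose = F × D_ev, so the equivalent IV dose is F × D_ev.
D_iv = F × D_ev = 0.74 × 300 = 222 mg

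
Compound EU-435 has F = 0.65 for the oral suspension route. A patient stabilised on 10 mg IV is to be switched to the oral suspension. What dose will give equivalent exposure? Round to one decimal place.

For equal systemic exposure: F × D_ev = D_iv
D_ev = D_iv / F = 10 / 0.65 = 15.3846 mg

D_oral = 15.4 mg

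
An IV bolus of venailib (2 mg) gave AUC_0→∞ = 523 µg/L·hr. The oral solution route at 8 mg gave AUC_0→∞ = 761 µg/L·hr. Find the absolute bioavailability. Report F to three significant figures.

F = 0.364

F = (AUC_ev / D_ev) / (AUC_iv / D_iv)
  = (761/8) / (523/2)
  = 95.125 / 261.5 = 0.3638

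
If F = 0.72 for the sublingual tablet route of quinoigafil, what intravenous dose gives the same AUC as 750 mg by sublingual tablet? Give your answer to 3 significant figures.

Systemic exposure from an extravascular dose = F × D_ev, so the equivalent IV dose is F × D_ev.
D_iv = F × D_ev = 0.72 × 750 = 540 mg

D_iv = 540 mg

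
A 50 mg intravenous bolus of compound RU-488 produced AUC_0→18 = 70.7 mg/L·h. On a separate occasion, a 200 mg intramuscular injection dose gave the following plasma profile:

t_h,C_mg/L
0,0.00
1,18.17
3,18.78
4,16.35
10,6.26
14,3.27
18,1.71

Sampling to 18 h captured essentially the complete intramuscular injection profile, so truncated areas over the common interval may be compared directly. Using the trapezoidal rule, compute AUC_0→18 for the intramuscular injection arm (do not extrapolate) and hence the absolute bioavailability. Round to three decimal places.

F = 0.567

Trapezoidal AUC_0→18 (intramuscular injection):
  [0→1]: (0.00+18.17)/2 × 1 = 9.085
  [1→3]: (18.17+18.78)/2 × 2 = 36.95
  [3→4]: (18.78+16.35)/2 × 1 = 17.565
  [4→10]: (16.35+6.26)/2 × 6 = 67.83
  [10→14]: (6.26+3.27)/2 × 4 = 19.06
  [14→18]: (3.27+1.71)/2 × 4 = 9.96
  Sum = 160.45 mg/L·h
F = (AUC_ev/D_ev)/(AUC_iv/D_iv) = (160.45/200)/(70.7/50) = 0.80225/1.414 = 0.5674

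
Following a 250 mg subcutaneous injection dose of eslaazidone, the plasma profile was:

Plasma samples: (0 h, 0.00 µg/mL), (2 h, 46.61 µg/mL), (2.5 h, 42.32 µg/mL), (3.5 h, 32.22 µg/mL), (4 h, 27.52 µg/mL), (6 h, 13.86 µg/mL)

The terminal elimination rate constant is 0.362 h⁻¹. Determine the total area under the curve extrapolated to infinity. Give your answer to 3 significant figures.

Trapezoidal AUC_0→6:
  [0→2]: (0.00+46.61)/2 × 2 = 46.61
  [2→2.5]: (46.61+42.32)/2 × 0.5 = 22.2325
  [2.5→3.5]: (42.32+32.22)/2 × 1 = 37.27
  [3.5→4]: (32.22+27.52)/2 × 0.5 = 14.935
  [4→6]: (27.52+13.86)/2 × 2 = 41.38
  Sum = 162.4275 µg/mL·h
Extrapolated tail: C_last / k_e = 13.86 / 0.362 = 38.287
AUC_0→∞ = 162.4275 + 38.287 = 200.7145 µg/mL·h

AUC = 201 µg/mL·h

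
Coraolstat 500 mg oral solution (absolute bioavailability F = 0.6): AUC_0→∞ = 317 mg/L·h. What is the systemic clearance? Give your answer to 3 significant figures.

CL = F × Dose / AUC_0→∞
   = 0.6 × 500 / 317 = 0.946372 L/h

CL = 0.946 L/h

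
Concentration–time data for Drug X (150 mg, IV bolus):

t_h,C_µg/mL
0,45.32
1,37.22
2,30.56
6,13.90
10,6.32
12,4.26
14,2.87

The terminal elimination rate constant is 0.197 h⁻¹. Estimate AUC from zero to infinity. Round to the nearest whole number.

AUC = 237 µg/mL·h

Trapezoidal AUC_0→14:
  [0→1]: (45.32+37.22)/2 × 1 = 41.27
  [1→2]: (37.22+30.56)/2 × 1 = 33.89
  [2→6]: (30.56+13.90)/2 × 4 = 88.92
  [6→10]: (13.90+6.32)/2 × 4 = 40.44
  [10→12]: (6.32+4.26)/2 × 2 = 10.58
  [12→14]: (4.26+2.87)/2 × 2 = 7.13
  Sum = 222.23 µg/mL·h
Extrapolated tail: C_last / k_e = 2.87 / 0.197 = 14.569
AUC_0→∞ = 222.23 + 14.569 = 236.799 µg/mL·h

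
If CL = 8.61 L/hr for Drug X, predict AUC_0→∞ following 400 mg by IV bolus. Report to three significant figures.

AUC = 46.5 mg/L·hr

AUC_0→∞ = Dose_iv / CL
        = 400 / 8.61 = 46.4576 mg/L·hr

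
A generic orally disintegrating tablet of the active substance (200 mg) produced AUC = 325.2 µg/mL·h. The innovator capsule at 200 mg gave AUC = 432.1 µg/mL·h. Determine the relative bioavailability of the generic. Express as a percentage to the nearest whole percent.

F_rel = (AUC_test/D_test) / (AUC_ref/D_ref)
      = (325.2/200) / (432.1/200)
      = 1.626 / 2.1605 = 0.7526 = 75.26%

F_rel = 75%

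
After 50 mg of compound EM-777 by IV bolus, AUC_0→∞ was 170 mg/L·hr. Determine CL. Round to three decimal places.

CL = 0.294 L/hr

CL = Dose_iv / AUC_0→∞
   = 50 / 170 = 0.294118 L/hr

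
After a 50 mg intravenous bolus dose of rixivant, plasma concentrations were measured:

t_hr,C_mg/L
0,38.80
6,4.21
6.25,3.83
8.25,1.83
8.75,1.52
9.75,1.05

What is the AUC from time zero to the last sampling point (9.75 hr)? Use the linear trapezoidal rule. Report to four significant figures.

Trapezoidal AUC_0→9.75:
  [0→6]: (38.80+4.21)/2 × 6 = 129.03
  [6→6.25]: (4.21+3.83)/2 × 0.25 = 1.005
  [6.25→8.25]: (3.83+1.83)/2 × 2 = 5.66
  [8.25→8.75]: (1.83+1.52)/2 × 0.5 = 0.8375
  [8.75→9.75]: (1.52+1.05)/2 × 1 = 1.285
  Sum = 137.8175 mg/L·hr

AUC = 137.8 mg/L·hr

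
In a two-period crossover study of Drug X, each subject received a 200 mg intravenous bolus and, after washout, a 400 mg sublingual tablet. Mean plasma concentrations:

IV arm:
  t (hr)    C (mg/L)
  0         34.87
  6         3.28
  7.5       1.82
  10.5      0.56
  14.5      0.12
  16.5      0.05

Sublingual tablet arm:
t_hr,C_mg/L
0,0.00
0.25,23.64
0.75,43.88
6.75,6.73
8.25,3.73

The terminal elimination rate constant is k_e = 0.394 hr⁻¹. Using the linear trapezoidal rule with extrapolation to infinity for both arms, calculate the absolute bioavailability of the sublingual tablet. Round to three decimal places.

Trapezoidal AUC_0→16.5 (IV):
  [0→6]: (34.87+3.28)/2 × 6 = 114.45
  [6→7.5]: (3.28+1.82)/2 × 1.5 = 3.825
  [7.5→10.5]: (1.82+0.56)/2 × 3 = 3.57
  [10.5→14.5]: (0.56+0.12)/2 × 4 = 1.36
  [14.5→16.5]: (0.12+0.05)/2 × 2 = 0.17
  Sum = 123.375 mg/L·hr
IV tail: 0.05/0.394 = 0.127; AUC_iv,0→∞ = 123.375 + 0.127 = 123.502 mg/L·hr
Trapezoidal AUC_0→8.25 (sublingual tablet):
  [0→0.25]: (0.00+23.64)/2 × 0.25 = 2.955
  [0.25→0.75]: (23.64+43.88)/2 × 0.5 = 16.88
  [0.75→6.75]: (43.88+6.73)/2 × 6 = 151.83
  [6.75→8.25]: (6.73+3.73)/2 × 1.5 = 7.845
  Sum = 179.51 mg/L·hr
sublingual tablet tail: 3.73/0.394 = 9.467; AUC_ev,0→∞ = 179.51 + 9.467 = 188.977 mg/L·hr
F = (AUC_ev/D_ev)/(AUC_iv/D_iv) = (188.977/400)/(123.502/200) = 0.4724425/0.61751 = 0.7651

F = 0.765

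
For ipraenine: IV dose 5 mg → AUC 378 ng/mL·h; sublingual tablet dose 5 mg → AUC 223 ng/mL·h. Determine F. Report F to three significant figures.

F = (AUC_ev / D_ev) / (AUC_iv / D_iv)
  = (223/5) / (378/5)
  = 44.6 / 75.6 = 0.5899

F = 0.590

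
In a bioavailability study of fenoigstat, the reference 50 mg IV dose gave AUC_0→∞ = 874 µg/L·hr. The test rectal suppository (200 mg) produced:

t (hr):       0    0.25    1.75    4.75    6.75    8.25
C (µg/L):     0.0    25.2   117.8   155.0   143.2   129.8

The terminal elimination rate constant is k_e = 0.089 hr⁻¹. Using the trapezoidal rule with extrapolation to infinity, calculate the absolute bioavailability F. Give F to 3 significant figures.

F = 0.710

Trapezoidal AUC_0→8.25 (rectal suppository):
  [0→0.25]: (0.0+25.2)/2 × 0.25 = 3.15
  [0.25→1.75]: (25.2+117.8)/2 × 1.5 = 107.25
  [1.75→4.75]: (117.8+155.0)/2 × 3 = 409.2
  [4.75→6.75]: (155.0+143.2)/2 × 2 = 298.2
  [6.75→8.25]: (143.2+129.8)/2 × 1.5 = 204.75
  Sum = 1022.55 µg/L·hr
Tail: C_last/k_e = 129.8/0.089 = 1458.427
AUC_0→∞ (rectal suppository) = 1022.55 + 1458.427 = 2480.977 µg/L·hr
F = (AUC_ev/D_ev)/(AUC_iv/D_iv) = (2480.977/200)/(874/50) = 12.404885/17.48 = 0.7097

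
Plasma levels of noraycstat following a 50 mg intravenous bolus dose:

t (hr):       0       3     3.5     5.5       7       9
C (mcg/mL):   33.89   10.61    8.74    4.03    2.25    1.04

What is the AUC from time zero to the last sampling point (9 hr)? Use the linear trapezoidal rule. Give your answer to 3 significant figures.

Trapezoidal AUC_0→9:
  [0→3]: (33.89+10.61)/2 × 3 = 66.75
  [3→3.5]: (10.61+8.74)/2 × 0.5 = 4.8375
  [3.5→5.5]: (8.74+4.03)/2 × 2 = 12.77
  [5.5→7]: (4.03+2.25)/2 × 1.5 = 4.71
  [7→9]: (2.25+1.04)/2 × 2 = 3.29
  Sum = 92.3575 mcg/mL·hr

AUC = 92.4 mcg/mL·hr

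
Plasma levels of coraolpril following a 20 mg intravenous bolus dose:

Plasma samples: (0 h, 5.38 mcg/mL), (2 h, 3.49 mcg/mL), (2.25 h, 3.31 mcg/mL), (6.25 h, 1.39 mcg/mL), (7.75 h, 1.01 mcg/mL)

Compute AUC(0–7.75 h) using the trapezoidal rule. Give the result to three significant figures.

Trapezoidal AUC_0→7.75:
  [0→2]: (5.38+3.49)/2 × 2 = 8.87
  [2→2.25]: (3.49+3.31)/2 × 0.25 = 0.85
  [2.25→6.25]: (3.31+1.39)/2 × 4 = 9.4
  [6.25→7.75]: (1.39+1.01)/2 × 1.5 = 1.8
  Sum = 20.92 mcg/mL·h

AUC = 20.9 mcg/mL·h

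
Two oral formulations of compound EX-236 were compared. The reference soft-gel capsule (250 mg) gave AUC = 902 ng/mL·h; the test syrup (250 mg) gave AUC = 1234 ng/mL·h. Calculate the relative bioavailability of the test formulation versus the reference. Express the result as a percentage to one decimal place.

F_rel = 136.8%

F_rel = (AUC_test/D_test) / (AUC_ref/D_ref)
      = (1234/250) / (902/250)
      = 4.936 / 3.608 = 1.3681 = 136.81%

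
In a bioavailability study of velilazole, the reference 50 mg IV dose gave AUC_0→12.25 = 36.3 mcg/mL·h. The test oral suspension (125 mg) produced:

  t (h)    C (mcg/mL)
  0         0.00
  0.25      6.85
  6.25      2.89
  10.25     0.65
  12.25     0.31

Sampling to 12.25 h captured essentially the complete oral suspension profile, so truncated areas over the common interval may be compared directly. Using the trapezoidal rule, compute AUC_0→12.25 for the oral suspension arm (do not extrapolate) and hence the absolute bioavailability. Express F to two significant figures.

Trapezoidal AUC_0→12.25 (oral suspension):
  [0→0.25]: (0.00+6.85)/2 × 0.25 = 0.85625
  [0.25→6.25]: (6.85+2.89)/2 × 6 = 29.22
  [6.25→10.25]: (2.89+0.65)/2 × 4 = 7.08
  [10.25→12.25]: (0.65+0.31)/2 × 2 = 0.96
  Sum = 38.11625 mcg/mL·h
F = (AUC_ev/D_ev)/(AUC_iv/D_iv) = (38.11625/125)/(36.3/50) = 0.30493/0.726 = 0.4200

F = 0.42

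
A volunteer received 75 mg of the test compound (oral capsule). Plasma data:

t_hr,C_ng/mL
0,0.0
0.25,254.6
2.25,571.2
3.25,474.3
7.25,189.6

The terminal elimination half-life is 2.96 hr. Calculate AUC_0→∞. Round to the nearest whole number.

AUC = 3518 ng/mL·hr

Trapezoidal AUC_0→7.25:
  [0→0.25]: (0.0+254.6)/2 × 0.25 = 31.825
  [0.25→2.25]: (254.6+571.2)/2 × 2 = 825.8
  [2.25→3.25]: (571.2+474.3)/2 × 1 = 522.75
  [3.25→7.25]: (474.3+189.6)/2 × 4 = 1327.8
  Sum = 2708.175 ng/mL·hr
k_e = ln2 / t½ = 0.693147 / 2.96 = 0.2342 hr^-1
Extrapolated tail: C_last / k_e = 189.6 / 0.2342 = 809.564
AUC_0→∞ = 2708.175 + 809.564 = 3517.739 ng/mL·hr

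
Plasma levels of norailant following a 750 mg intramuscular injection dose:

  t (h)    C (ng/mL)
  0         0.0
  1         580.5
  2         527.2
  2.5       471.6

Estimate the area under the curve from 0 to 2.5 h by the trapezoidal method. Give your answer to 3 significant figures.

AUC = 1090 ng/mL·h

Trapezoidal AUC_0→2.5:
  [0→1]: (0.0+580.5)/2 × 1 = 290.25
  [1→2]: (580.5+527.2)/2 × 1 = 553.85
  [2→2.5]: (527.2+471.6)/2 × 0.5 = 249.7
  Sum = 1093.8 ng/mL·h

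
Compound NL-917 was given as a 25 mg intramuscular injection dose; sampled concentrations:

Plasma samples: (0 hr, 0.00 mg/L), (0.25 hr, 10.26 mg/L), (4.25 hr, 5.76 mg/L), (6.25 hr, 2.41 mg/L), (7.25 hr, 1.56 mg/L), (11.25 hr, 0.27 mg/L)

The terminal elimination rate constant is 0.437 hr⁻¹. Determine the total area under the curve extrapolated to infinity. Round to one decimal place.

Trapezoidal AUC_0→11.25:
  [0→0.25]: (0.00+10.26)/2 × 0.25 = 1.2825
  [0.25→4.25]: (10.26+5.76)/2 × 4 = 32.04
  [4.25→6.25]: (5.76+2.41)/2 × 2 = 8.17
  [6.25→7.25]: (2.41+1.56)/2 × 1 = 1.985
  [7.25→11.25]: (1.56+0.27)/2 × 4 = 3.66
  Sum = 47.1375 mg/L·hr
Extrapolated tail: C_last / k_e = 0.27 / 0.437 = 0.618
AUC_0→∞ = 47.1375 + 0.618 = 47.7555 mg/L·hr

AUC = 47.8 mg/L·hr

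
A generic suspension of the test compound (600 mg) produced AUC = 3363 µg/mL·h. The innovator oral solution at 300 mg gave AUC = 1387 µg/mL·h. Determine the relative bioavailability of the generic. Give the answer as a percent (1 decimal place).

F_rel = 121.2%

F_rel = (AUC_test/D_test) / (AUC_ref/D_ref)
      = (3363/600) / (1387/300)
      = 5.605 / 4.62333 = 1.2123 = 121.23%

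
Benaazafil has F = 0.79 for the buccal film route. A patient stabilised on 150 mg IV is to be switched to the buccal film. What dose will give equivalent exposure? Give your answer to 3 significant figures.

D_buccal = 190 mg

For equal systemic exposure: F × D_ev = D_iv
D_ev = D_iv / F = 150 / 0.79 = 189.873 mg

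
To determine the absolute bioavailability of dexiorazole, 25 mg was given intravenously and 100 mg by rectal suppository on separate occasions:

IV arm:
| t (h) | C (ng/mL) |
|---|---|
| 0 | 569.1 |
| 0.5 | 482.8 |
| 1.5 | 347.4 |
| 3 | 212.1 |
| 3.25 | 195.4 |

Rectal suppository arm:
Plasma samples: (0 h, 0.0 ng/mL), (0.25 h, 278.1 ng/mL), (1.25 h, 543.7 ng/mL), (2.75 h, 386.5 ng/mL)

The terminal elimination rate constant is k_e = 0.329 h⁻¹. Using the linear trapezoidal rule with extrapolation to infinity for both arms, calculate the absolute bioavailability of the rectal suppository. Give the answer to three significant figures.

Trapezoidal AUC_0→3.25 (IV):
  [0→0.5]: (569.1+482.8)/2 × 0.5 = 262.975
  [0.5→1.5]: (482.8+347.4)/2 × 1 = 415.1
  [1.5→3]: (347.4+212.1)/2 × 1.5 = 419.625
  [3→3.25]: (212.1+195.4)/2 × 0.25 = 50.9375
  Sum = 1148.6375 ng/mL·h
IV tail: 195.4/0.329 = 593.921; AUC_iv,0→∞ = 1148.6375 + 593.921 = 1742.5585 ng/mL·h
Trapezoidal AUC_0→2.75 (rectal suppository):
  [0→0.25]: (0.0+278.1)/2 × 0.25 = 34.7625
  [0.25→1.25]: (278.1+543.7)/2 × 1 = 410.9
  [1.25→2.75]: (543.7+386.5)/2 × 1.5 = 697.65
  Sum = 1143.3125 ng/mL·h
rectal suppository tail: 386.5/0.329 = 1174.772; AUC_ev,0→∞ = 1143.3125 + 1174.772 = 2318.0845 ng/mL·h
F = (AUC_ev/D_ev)/(AUC_iv/D_iv) = (2318.0845/100)/(1742.5585/25) = 23.180845/69.70234 = 0.3326

F = 0.333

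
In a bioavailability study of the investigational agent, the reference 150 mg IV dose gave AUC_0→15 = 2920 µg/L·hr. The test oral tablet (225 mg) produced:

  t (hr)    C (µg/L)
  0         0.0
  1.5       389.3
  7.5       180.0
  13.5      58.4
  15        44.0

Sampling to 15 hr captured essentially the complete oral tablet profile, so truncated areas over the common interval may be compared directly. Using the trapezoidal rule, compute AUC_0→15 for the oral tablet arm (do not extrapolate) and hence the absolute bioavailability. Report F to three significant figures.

F = 0.637

Trapezoidal AUC_0→15 (oral tablet):
  [0→1.5]: (0.0+389.3)/2 × 1.5 = 291.975
  [1.5→7.5]: (389.3+180.0)/2 × 6 = 1707.9
  [7.5→13.5]: (180.0+58.4)/2 × 6 = 715.2
  [13.5→15]: (58.4+44.0)/2 × 1.5 = 76.8
  Sum = 2791.875 µg/L·hr
F = (AUC_ev/D_ev)/(AUC_iv/D_iv) = (2791.875/225)/(2920/150) = 12.4083/19.4667 = 0.6374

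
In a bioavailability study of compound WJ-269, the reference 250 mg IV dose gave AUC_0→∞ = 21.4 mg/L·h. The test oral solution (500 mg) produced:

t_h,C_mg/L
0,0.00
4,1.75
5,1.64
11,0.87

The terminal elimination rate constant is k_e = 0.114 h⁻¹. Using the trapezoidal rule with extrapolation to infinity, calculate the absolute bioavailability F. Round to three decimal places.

Trapezoidal AUC_0→11 (oral solution):
  [0→4]: (0.00+1.75)/2 × 4 = 3.5
  [4→5]: (1.75+1.64)/2 × 1 = 1.695
  [5→11]: (1.64+0.87)/2 × 6 = 7.53
  Sum = 12.725 mg/L·h
Tail: C_last/k_e = 0.87/0.114 = 7.632
AUC_0→∞ (oral solution) = 12.725 + 7.632 = 20.357 mg/L·h
F = (AUC_ev/D_ev)/(AUC_iv/D_iv) = (20.357/500)/(21.4/250) = 0.040714/0.0856 = 0.4756

F = 0.476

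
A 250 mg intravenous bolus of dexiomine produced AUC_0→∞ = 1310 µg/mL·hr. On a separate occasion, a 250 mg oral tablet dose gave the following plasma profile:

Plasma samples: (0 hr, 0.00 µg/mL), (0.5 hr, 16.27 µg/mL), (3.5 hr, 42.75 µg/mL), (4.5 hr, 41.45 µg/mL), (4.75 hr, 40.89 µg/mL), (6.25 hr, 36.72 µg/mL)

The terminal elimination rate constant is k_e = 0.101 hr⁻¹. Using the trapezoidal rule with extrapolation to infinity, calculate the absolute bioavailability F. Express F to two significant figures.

Trapezoidal AUC_0→6.25 (oral tablet):
  [0→0.5]: (0.00+16.27)/2 × 0.5 = 4.0675
  [0.5→3.5]: (16.27+42.75)/2 × 3 = 88.53
  [3.5→4.5]: (42.75+41.45)/2 × 1 = 42.1
  [4.5→4.75]: (41.45+40.89)/2 × 0.25 = 10.2925
  [4.75→6.25]: (40.89+36.72)/2 × 1.5 = 58.2075
  Sum = 203.1975 µg/mL·hr
Tail: C_last/k_e = 36.72/0.101 = 363.564
AUC_0→∞ (oral tablet) = 203.1975 + 363.564 = 566.7615 µg/mL·hr
F = (AUC_ev/D_ev)/(AUC_iv/D_iv) = (566.7615/250)/(1310/250) = 2.267046/5.24 = 0.4326

F = 0.43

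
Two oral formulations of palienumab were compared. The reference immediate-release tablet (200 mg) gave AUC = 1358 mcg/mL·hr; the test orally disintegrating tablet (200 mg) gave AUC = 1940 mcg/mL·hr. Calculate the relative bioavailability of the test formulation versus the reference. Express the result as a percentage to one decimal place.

F_rel = (AUC_test/D_test) / (AUC_ref/D_ref)
      = (1940/200) / (1358/200)
      = 9.7 / 6.79 = 1.4286 = 142.86%

F_rel = 142.9%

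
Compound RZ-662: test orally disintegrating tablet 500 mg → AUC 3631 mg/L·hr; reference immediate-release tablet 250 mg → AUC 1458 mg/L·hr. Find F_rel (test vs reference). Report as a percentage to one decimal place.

F_rel = (AUC_test/D_test) / (AUC_ref/D_ref)
      = (3631/500) / (1458/250)
      = 7.262 / 5.832 = 1.2452 = 124.52%

F_rel = 124.5%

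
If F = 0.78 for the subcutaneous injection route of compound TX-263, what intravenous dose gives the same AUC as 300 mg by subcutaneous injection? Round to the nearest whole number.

Systemic exposure from an extravascular dose = F × D_ev, so the equivalent IV dose is F × D_ev.
D_iv = F × D_ev = 0.78 × 300 = 234 mg

D_iv = 234 mg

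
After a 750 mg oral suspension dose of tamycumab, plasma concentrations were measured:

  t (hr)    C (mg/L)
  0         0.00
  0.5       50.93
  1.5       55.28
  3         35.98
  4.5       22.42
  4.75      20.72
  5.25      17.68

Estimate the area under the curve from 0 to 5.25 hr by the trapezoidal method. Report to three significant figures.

AUC = 193 mg/L·hr

Trapezoidal AUC_0→5.25:
  [0→0.5]: (0.00+50.93)/2 × 0.5 = 12.7325
  [0.5→1.5]: (50.93+55.28)/2 × 1 = 53.105
  [1.5→3]: (55.28+35.98)/2 × 1.5 = 68.445
  [3→4.5]: (35.98+22.42)/2 × 1.5 = 43.8
  [4.5→4.75]: (22.42+20.72)/2 × 0.25 = 5.3925
  [4.75→5.25]: (20.72+17.68)/2 × 0.5 = 9.6
  Sum = 193.075 mg/L·hr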